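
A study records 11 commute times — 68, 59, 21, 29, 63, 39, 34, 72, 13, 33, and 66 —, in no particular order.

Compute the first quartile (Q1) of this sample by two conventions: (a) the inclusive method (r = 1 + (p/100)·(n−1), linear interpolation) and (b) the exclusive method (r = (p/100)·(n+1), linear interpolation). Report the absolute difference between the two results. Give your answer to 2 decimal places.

2.00

Sorted: 13, 21, 29, 33, 34, 39, 59, 63, 66, 68, 72.
n = 11.
(a) r = 3.5; between ranks 3 (29) and 4 (33): 31.
(b) r = 3 → value at rank 3 = 29.
|31 − 29| = 2.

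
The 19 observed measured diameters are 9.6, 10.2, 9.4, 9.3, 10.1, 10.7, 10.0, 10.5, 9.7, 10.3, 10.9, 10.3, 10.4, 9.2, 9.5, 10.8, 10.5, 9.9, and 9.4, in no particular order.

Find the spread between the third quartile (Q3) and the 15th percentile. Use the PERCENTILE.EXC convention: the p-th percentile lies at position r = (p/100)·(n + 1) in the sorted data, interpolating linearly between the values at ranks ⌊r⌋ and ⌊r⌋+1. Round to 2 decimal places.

1.10

Sorted: 9.2, 9.3, 9.4, 9.4, 9.5, 9.6, 9.7, 9.9, 10.0, 10.1, 10.2, 10.3, 10.3, 10.4, 10.5, 10.5, 10.7, 10.8, 10.9.
n = 19.
P15: r = 3 (integer) → 9.4.
P75: r = 15 (integer) → 10.5.
Difference: 10.5 − 9.4 = 1.1.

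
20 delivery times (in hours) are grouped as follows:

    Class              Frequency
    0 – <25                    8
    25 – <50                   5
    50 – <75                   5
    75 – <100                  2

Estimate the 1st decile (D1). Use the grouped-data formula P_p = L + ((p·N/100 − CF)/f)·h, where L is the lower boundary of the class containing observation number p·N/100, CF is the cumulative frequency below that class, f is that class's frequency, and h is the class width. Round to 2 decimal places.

N = 20; target position k = 10/100 · 20 = 2.
Cumulative frequencies: 8, 13, 18, 20.
Observation 2 falls in the class 0 – <25.
L = 0, CF = 0, f = 8, h = 25.
P10 = 0 + ((2 − 0)/8)·25 = 0 + 6.25 = 6.25.

6.25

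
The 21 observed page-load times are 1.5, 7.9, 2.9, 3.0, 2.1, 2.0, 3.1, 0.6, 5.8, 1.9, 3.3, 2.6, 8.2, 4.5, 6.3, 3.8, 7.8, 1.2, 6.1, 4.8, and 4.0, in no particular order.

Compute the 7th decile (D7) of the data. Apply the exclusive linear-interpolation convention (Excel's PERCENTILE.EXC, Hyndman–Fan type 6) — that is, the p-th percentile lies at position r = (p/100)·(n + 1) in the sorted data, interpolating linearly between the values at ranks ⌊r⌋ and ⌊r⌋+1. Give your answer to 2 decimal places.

Sorted: 0.6, 1.2, 1.5, 1.9, 2.0, 2.1, 2.6, 2.9, 3.0, 3.1, 3.3, 3.8, 4.0, 4.5, 4.8, 5.8, 6.1, 6.3, 7.8, 7.9, 8.2.
n = 21.
r = (70/100)·(21 + 1) = 15.4.
Rank 15 is 4.8 and rank 16 is 5.8.
Interpolate: 4.8 + 0.4·(5.8 − 4.8) = 4.8 + 0.4·1 = 5.2.

5.20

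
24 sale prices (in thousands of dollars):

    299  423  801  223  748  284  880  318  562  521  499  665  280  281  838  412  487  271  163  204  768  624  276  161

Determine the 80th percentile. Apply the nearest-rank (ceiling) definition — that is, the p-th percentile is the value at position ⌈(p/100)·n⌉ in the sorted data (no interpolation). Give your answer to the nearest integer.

748

Sorted: 161, 163, 204, 223, 271, 276, 280, 281, 284, 299, 318, 412, 423, 487, 499, 521, 562, 624, 665, 748, 768, 801, 838, 880.
n = 24.
Position = ⌈80/100 · 24⌉ = ⌈19.2⌉ = 20.
The value at rank 20 is 748.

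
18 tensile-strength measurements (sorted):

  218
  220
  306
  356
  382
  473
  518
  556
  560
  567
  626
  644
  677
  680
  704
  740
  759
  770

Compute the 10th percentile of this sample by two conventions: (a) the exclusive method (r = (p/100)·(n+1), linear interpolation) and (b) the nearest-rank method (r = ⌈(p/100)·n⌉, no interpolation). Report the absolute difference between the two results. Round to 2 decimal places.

n = 18.
(a) r = 1.9; between ranks 1 (218) and 2 (220): 219.8.
(b) the nearest-rank method: rank 2 → 220.
|219.8 − 220| = 0.2.

0.20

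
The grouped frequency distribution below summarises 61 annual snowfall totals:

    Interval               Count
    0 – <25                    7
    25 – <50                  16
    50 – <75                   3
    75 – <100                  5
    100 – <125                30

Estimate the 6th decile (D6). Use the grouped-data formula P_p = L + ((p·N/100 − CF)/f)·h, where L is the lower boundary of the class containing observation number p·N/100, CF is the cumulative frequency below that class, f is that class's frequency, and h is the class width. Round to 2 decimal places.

N = 61; target position k = 60/100 · 61 = 36.6.
Cumulative frequencies: 7, 23, 26, 31, 61.
Observation 36.6 falls in the class 100 – <125.
L = 100, CF = 31, f = 30, h = 25.
P60 = 100 + ((36.6 − 31)/30)·25 = 100 + 4.66667 = 104.667.

104.67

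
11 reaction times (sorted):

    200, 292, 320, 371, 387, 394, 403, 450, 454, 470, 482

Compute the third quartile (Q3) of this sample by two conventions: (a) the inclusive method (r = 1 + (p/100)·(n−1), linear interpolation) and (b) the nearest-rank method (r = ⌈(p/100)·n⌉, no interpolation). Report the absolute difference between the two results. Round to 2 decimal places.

n = 11.
(a) r = 8.5; between ranks 8 (450) and 9 (454): 452.
(b) the nearest-rank method: rank 9 → 454.
|452 − 454| = 2.

2.00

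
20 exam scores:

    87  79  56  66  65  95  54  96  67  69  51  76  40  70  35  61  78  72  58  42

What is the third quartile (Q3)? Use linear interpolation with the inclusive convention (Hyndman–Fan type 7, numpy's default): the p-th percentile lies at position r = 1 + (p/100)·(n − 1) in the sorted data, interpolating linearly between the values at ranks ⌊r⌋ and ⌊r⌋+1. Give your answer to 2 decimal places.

Sorted: 35, 40, 42, 51, 54, 56, 58, 61, 65, 66, 67, 69, 70, 72, 76, 78, 79, 87, 95, 96.
n = 20.
r = 1 + (75/100)·(20 − 1) = 1 + 14.25 = 15.25.
Rank 15 is 76 and rank 16 is 78.
Interpolate: 76 + 0.25·(78 − 76) = 76 + 0.25·2 = 76.5.

76.50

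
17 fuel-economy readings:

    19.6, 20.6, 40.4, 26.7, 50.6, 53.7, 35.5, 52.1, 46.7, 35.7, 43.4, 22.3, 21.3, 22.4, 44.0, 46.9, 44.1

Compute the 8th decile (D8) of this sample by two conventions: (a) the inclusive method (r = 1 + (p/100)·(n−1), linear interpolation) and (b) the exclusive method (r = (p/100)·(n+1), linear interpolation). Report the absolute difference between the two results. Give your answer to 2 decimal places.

1.52

Sorted: 19.6, 20.6, 21.3, 22.3, 22.4, 26.7, 35.5, 35.7, 40.4, 43.4, 44.0, 44.1, 46.7, 46.9, 50.6, 52.1, 53.7.
n = 17.
(a) r = 13.8; between ranks 13 (46.7) and 14 (46.9): 46.86.
(b) r = 14.4; between ranks 14 (46.9) and 15 (50.6): 48.38.
|46.86 − 48.38| = 1.52.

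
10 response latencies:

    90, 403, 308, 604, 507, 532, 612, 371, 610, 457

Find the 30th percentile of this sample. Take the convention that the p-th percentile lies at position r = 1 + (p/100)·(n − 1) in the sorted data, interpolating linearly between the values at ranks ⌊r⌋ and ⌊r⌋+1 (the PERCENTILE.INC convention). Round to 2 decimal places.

Sorted: 90, 308, 371, 403, 457, 507, 532, 604, 610, 612.
n = 10.
r = 1 + (30/100)·(10 − 1) = 1 + 2.7 = 3.7.
Rank 3 is 371 and rank 4 is 403.
Interpolate: 371 + 0.7·(403 − 371) = 371 + 0.7·32 = 393.4.

393.40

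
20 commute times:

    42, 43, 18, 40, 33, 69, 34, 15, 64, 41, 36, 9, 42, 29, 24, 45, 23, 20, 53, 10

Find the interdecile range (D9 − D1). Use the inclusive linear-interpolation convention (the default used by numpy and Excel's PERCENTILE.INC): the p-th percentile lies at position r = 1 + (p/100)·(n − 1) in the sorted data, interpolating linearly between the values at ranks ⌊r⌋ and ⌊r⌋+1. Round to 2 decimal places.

39.60

Sorted: 9, 10, 15, 18, 20, 23, 24, 29, 33, 34, 36, 40, 41, 42, 42, 43, 45, 53, 64, 69.
n = 20.
P10: r = 2.9; ranks 2–3 are 10, 15; interpolating gives 14.5.
P90: r = 18.1; ranks 18–19 are 53, 64; interpolating gives 54.1.
Difference: 54.1 − 14.5 = 39.6.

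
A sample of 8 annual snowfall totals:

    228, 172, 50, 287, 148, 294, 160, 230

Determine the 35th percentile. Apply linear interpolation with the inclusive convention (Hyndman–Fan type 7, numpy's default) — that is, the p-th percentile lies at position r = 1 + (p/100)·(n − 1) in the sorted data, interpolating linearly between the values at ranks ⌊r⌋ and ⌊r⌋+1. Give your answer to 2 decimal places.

165.40

Sorted: 50, 148, 160, 172, 228, 230, 287, 294.
n = 8.
r = 1 + (35/100)·(8 − 1) = 1 + 2.45 = 3.45.
Rank 3 is 160 and rank 4 is 172.
Interpolate: 160 + 0.45·(172 − 160) = 160 + 0.45·12 = 165.4.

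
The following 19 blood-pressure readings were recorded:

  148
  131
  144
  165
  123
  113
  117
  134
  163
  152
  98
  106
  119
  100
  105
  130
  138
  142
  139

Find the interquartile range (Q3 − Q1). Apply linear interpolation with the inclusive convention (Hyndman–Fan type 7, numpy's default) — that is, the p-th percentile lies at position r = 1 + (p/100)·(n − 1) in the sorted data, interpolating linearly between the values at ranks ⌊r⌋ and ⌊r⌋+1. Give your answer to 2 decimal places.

Sorted: 98, 100, 105, 106, 113, 117, 119, 123, 130, 131, 134, 138, 139, 142, 144, 148, 152, 163, 165.
n = 19.
P25: r = 5.5; ranks 5–6 are 113, 117; interpolating gives 115.
P75: r = 14.5; ranks 14–15 are 142, 144; interpolating gives 143.
Difference: 143 − 115 = 28.

28.00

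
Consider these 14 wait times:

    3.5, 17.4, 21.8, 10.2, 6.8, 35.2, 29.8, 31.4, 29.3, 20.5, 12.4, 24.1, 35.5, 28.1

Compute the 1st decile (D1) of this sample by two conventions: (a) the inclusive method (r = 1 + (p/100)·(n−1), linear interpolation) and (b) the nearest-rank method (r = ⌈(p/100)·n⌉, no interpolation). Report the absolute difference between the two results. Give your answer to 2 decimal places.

1.02

Sorted: 3.5, 6.8, 10.2, 12.4, 17.4, 20.5, 21.8, 24.1, 28.1, 29.3, 29.8, 31.4, 35.2, 35.5.
n = 14.
(a) r = 2.3; between ranks 2 (6.8) and 3 (10.2): 7.82.
(b) the nearest-rank method: rank 2 → 6.8.
|7.82 − 6.8| = 1.02.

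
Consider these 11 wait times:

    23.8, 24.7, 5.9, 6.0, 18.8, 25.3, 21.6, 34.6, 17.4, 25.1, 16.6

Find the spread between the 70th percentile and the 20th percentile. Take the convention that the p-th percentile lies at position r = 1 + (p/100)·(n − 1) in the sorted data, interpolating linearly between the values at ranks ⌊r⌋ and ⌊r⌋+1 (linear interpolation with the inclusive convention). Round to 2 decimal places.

Sorted: 5.9, 6.0, 16.6, 17.4, 18.8, 21.6, 23.8, 24.7, 25.1, 25.3, 34.6.
n = 11.
P20: r = 3 (integer) → 16.6.
P70: r = 8 (integer) → 24.7.
Difference: 24.7 − 16.6 = 8.1.

8.10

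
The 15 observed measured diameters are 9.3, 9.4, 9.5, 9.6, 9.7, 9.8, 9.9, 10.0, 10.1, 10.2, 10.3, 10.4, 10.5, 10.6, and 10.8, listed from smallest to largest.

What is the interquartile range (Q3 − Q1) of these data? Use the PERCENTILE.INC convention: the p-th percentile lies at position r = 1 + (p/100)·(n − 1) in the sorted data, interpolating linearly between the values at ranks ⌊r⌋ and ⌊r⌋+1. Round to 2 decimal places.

0.70

n = 15.
P25: r = 4.5; ranks 4–5 are 9.6, 9.7; interpolating gives 9.65.
P75: r = 11.5; ranks 11–12 are 10.3, 10.4; interpolating gives 10.35.
Difference: 10.35 − 9.65 = 0.7.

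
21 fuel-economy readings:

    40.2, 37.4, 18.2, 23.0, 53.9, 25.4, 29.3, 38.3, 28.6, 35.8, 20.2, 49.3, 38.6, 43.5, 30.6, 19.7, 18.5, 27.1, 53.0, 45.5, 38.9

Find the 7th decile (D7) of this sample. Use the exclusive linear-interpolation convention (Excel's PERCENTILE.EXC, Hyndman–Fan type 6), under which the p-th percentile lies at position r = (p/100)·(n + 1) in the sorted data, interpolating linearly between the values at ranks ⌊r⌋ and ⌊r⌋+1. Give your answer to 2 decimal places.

39.42

Sorted: 18.2, 18.5, 19.7, 20.2, 23.0, 25.4, 27.1, 28.6, 29.3, 30.6, 35.8, 37.4, 38.3, 38.6, 38.9, 40.2, 43.5, 45.5, 49.3, 53.0, 53.9.
n = 21.
r = (70/100)·(21 + 1) = 15.4.
Rank 15 is 38.9 and rank 16 is 40.2.
Interpolate: 38.9 + 0.4·(40.2 − 38.9) = 38.9 + 0.4·1.3 = 39.42.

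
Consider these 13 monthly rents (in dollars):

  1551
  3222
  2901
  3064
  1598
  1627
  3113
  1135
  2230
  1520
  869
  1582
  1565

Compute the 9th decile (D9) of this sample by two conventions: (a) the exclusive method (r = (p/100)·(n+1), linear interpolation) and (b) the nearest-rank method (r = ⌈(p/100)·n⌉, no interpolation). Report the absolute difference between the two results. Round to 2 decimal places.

Sorted: 869, 1135, 1520, 1551, 1565, 1582, 1598, 1627, 2230, 2901, 3064, 3113, 3222.
n = 13.
(a) r = 12.6; between ranks 12 (3113) and 13 (3222): 3178.4.
(b) the nearest-rank method: rank 12 → 3113.
|3178.4 − 3113| = 65.4.

65.40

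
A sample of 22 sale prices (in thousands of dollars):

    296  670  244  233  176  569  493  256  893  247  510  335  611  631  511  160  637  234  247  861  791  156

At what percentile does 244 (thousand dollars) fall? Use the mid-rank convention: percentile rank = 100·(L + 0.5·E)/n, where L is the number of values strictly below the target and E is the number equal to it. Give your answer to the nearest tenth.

25.0

Sorted: 156, 160, 176, 233, 234, 244, 247, 247, 256, 296, 335, 493, 510, 511, 569, 611, 631, 637, 670, 791, 861, 893.
Count below 244: L = 5; count equal: E = 1; n = 22.
Percentile rank = 100·(5 + 0.5·1)/22 = 100·5.5/22 = 25.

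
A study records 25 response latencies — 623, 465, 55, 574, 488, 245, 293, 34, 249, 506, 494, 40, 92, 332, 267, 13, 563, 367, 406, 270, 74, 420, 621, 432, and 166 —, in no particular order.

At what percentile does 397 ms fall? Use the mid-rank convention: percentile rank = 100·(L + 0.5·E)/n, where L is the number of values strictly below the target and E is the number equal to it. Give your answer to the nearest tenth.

56.0

Sorted: 13, 34, 40, 55, 74, 92, 166, 245, 249, 267, 270, 293, 332, 367, 406, 420, 432, 465, 488, 494, 506, 563, 574, 621, 623.
Count below 397: L = 14; count equal: E = 0; n = 25.
Percentile rank = 100·(14 + 0.5·0)/25 = 100·14/25 = 56.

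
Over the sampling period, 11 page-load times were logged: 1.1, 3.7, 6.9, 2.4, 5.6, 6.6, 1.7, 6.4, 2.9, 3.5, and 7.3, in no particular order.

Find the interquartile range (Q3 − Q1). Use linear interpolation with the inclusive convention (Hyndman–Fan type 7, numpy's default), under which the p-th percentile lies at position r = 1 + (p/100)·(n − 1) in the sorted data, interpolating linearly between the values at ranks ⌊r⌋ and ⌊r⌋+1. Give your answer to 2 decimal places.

3.85

Sorted: 1.1, 1.7, 2.4, 2.9, 3.5, 3.7, 5.6, 6.4, 6.6, 6.9, 7.3.
n = 11.
P25: r = 3.5; ranks 3–4 are 2.4, 2.9; interpolating gives 2.65.
P75: r = 8.5; ranks 8–9 are 6.4, 6.6; interpolating gives 6.5.
Difference: 6.5 − 2.65 = 3.85.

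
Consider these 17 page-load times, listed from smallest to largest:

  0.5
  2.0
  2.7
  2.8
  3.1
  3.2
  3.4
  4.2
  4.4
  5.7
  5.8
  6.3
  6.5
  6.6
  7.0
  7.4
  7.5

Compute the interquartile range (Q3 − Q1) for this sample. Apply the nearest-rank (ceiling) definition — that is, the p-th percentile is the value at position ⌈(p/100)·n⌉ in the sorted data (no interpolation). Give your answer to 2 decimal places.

n = 17.
P25: rank ⌈25/100·17⌉ = 5 → 3.1.
P75: rank ⌈75/100·17⌉ = 13 → 6.5.
Difference: 6.5 − 3.1 = 3.4.

3.40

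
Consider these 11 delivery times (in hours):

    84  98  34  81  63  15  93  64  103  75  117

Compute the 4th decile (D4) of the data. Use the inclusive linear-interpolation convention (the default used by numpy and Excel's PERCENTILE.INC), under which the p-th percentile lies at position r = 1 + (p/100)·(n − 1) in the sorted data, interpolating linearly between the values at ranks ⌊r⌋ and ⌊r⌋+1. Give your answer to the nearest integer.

Sorted: 15, 34, 63, 64, 75, 81, 84, 93, 98, 103, 117.
n = 11.
r = 1 + (40/100)·(11 − 1) = 1 + 4 = 5.
r is an integer, so P40 is the value at rank 5: 75.

75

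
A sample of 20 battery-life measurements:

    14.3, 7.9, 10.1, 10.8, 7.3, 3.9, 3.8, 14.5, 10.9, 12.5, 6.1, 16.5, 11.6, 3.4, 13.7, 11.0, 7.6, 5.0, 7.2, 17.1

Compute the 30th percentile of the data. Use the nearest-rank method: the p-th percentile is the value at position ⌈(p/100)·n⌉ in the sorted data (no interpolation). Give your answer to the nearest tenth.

Sorted: 3.4, 3.8, 3.9, 5.0, 6.1, 7.2, 7.3, 7.6, 7.9, 10.1, 10.8, 10.9, 11.0, 11.6, 12.5, 13.7, 14.3, 14.5, 16.5, 17.1.
n = 20.
Position = ⌈30/100 · 20⌉ = ⌈6⌉ = 6.
The value at rank 6 is 7.2.

7.2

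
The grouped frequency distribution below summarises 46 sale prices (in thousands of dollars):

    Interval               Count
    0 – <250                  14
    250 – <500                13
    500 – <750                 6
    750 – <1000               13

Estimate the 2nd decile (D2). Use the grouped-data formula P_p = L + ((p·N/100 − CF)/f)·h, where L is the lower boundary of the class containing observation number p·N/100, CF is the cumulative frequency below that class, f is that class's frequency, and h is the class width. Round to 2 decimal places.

164.29

N = 46; target position k = 20/100 · 46 = 9.2.
Cumulative frequencies: 14, 27, 33, 46.
Observation 9.2 falls in the class 0 – <250.
L = 0, CF = 0, f = 14, h = 250.
P20 = 0 + ((9.2 − 0)/14)·250 = 0 + 164.286 = 164.286.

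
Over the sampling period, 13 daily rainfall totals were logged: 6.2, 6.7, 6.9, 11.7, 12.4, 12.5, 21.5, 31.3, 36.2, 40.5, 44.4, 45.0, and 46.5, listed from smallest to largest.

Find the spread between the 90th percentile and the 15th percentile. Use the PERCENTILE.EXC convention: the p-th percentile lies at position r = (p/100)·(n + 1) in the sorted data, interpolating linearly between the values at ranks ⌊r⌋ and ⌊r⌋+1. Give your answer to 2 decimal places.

39.18

n = 13.
P15: r = 2.1; ranks 2–3 are 6.7, 6.9; interpolating gives 6.72.
P90: r = 12.6; ranks 12–13 are 45.0, 46.5; interpolating gives 45.9.
Difference: 45.9 − 6.72 = 39.18.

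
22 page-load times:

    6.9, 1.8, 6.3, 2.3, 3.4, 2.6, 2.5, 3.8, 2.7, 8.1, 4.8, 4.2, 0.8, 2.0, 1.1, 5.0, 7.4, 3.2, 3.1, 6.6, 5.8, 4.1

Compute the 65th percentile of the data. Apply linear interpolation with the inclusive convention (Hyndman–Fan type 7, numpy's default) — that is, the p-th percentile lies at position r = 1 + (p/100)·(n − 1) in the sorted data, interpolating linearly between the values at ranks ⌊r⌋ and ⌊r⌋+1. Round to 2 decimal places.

4.59

Sorted: 0.8, 1.1, 1.8, 2.0, 2.3, 2.5, 2.6, 2.7, 3.1, 3.2, 3.4, 3.8, 4.1, 4.2, 4.8, 5.0, 5.8, 6.3, 6.6, 6.9, 7.4, 8.1.
n = 22.
r = 1 + (65/100)·(22 − 1) = 1 + 13.65 = 14.65.
Rank 14 is 4.2 and rank 15 is 4.8.
Interpolate: 4.2 + 0.65·(4.8 − 4.2) = 4.2 + 0.65·0.6 = 4.59.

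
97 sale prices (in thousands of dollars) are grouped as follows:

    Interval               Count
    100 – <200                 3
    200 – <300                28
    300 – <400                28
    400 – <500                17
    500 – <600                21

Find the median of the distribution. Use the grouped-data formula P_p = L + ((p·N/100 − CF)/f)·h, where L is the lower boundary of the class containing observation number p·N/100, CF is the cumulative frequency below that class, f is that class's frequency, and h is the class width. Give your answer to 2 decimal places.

362.50

N = 97; target position k = 50/100 · 97 = 48.5.
Cumulative frequencies: 3, 31, 59, 76, 97.
Observation 48.5 falls in the class 300 – <400.
L = 300, CF = 31, f = 28, h = 100.
P50 = 300 + ((48.5 − 31)/28)·100 = 300 + 62.5 = 362.5.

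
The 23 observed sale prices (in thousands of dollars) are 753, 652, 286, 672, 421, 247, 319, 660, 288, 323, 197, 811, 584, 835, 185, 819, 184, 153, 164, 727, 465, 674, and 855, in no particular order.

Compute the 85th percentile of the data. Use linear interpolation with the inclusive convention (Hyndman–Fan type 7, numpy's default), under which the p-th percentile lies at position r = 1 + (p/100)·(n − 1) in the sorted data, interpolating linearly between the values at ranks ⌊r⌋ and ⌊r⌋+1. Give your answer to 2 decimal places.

793.60

Sorted: 153, 164, 184, 185, 197, 247, 286, 288, 319, 323, 421, 465, 584, 652, 660, 672, 674, 727, 753, 811, 819, 835, 855.
n = 23.
r = 1 + (85/100)·(23 − 1) = 1 + 18.7 = 19.7.
Rank 19 is 753 and rank 20 is 811.
Interpolate: 753 + 0.7·(811 − 753) = 753 + 0.7·58 = 793.6.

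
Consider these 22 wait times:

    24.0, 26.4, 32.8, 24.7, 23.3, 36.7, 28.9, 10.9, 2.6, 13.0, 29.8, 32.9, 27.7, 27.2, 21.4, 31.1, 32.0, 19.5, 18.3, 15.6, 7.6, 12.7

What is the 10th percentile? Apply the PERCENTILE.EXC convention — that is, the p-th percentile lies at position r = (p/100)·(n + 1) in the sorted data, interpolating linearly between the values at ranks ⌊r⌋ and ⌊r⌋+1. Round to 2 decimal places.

Sorted: 2.6, 7.6, 10.9, 12.7, 13.0, 15.6, 18.3, 19.5, 21.4, 23.3, 24.0, 24.7, 26.4, 27.2, 27.7, 28.9, 29.8, 31.1, 32.0, 32.8, 32.9, 36.7.
n = 22.
r = (10/100)·(22 + 1) = 2.3.
Rank 2 is 7.6 and rank 3 is 10.9.
Interpolate: 7.6 + 0.3·(10.9 − 7.6) = 7.6 + 0.3·3.3 = 8.59.

8.59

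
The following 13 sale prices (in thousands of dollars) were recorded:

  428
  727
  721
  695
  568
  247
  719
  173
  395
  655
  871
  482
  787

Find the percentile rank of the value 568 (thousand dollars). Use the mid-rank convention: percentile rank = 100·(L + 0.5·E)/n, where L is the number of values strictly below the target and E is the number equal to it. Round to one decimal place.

42.3

Sorted: 173, 247, 395, 428, 482, 568, 655, 695, 719, 721, 727, 787, 871.
Count below 568: L = 5; count equal: E = 1; n = 13.
Percentile rank = 100·(5 + 0.5·1)/13 = 100·5.5/13 = 42.31.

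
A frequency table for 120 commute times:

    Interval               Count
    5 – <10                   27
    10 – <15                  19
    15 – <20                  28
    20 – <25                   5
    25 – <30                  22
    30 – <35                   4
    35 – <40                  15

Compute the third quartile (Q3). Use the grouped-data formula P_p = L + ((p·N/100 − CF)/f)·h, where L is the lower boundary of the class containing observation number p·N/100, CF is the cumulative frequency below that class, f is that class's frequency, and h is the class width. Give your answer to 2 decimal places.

27.50

N = 120; target position k = 75/100 · 120 = 90.
Cumulative frequencies: 27, 46, 74, 79, 101, 105, 120.
Observation 90 falls in the class 25 – <30.
L = 25, CF = 79, f = 22, h = 5.
P75 = 25 + ((90 − 79)/22)·5 = 25 + 2.5 = 27.5.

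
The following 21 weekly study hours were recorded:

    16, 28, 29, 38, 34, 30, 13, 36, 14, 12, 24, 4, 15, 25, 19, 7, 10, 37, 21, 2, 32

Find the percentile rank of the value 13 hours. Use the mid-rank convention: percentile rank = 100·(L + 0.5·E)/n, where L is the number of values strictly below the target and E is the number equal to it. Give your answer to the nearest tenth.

26.2

Sorted: 2, 4, 7, 10, 12, 13, 14, 15, 16, 19, 21, 24, 25, 28, 29, 30, 32, 34, 36, 37, 38.
Count below 13: L = 5; count equal: E = 1; n = 21.
Percentile rank = 100·(5 + 0.5·1)/21 = 100·5.5/21 = 26.19.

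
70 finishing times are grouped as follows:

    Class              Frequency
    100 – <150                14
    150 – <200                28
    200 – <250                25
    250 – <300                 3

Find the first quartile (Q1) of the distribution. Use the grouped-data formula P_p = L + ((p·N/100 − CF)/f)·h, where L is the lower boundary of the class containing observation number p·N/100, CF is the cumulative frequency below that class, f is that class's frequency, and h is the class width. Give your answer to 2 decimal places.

N = 70; target position k = 25/100 · 70 = 17.5.
Cumulative frequencies: 14, 42, 67, 70.
Observation 17.5 falls in the class 150 – <200.
L = 150, CF = 14, f = 28, h = 50.
P25 = 150 + ((17.5 − 14)/28)·50 = 150 + 6.25 = 156.25.

156.25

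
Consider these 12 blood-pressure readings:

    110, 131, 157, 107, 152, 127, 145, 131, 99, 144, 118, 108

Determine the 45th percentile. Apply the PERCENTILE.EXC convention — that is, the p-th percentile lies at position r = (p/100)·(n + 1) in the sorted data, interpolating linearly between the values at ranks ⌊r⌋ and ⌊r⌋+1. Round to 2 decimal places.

Sorted: 99, 107, 108, 110, 118, 127, 131, 131, 144, 145, 152, 157.
n = 12.
r = (45/100)·(12 + 1) = 5.85.
Rank 5 is 118 and rank 6 is 127.
Interpolate: 118 + 0.85·(127 − 118) = 118 + 0.85·9 = 125.65.

125.65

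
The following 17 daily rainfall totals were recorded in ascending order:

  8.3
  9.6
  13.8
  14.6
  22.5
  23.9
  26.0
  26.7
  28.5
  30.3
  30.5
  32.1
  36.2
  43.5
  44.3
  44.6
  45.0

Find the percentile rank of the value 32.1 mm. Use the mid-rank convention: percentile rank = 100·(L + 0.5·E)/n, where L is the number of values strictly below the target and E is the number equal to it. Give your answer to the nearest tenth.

Count below 32.1: L = 11; count equal: E = 1; n = 17.
Percentile rank = 100·(11 + 0.5·1)/17 = 100·11.5/17 = 67.65.

67.6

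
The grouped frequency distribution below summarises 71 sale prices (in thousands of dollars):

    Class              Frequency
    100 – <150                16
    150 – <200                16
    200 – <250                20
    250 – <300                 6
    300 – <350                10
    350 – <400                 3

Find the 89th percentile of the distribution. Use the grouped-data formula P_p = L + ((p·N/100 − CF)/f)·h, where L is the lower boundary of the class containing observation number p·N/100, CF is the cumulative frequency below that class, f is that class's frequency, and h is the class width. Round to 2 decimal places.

325.95

N = 71; target position k = 89/100 · 71 = 63.19.
Cumulative frequencies: 16, 32, 52, 58, 68, 71.
Observation 63.19 falls in the class 300 – <350.
L = 300, CF = 58, f = 10, h = 50.
P89 = 300 + ((63.19 − 58)/10)·50 = 300 + 25.95 = 325.95.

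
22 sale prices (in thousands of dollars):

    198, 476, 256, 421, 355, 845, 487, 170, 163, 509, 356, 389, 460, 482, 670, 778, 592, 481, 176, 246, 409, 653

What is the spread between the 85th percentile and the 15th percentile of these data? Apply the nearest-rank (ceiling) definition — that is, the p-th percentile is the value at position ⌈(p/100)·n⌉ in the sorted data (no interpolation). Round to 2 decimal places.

455.00

Sorted: 163, 170, 176, 198, 246, 256, 355, 356, 389, 409, 421, 460, 476, 481, 482, 487, 509, 592, 653, 670, 778, 845.
n = 22.
P15: rank ⌈15/100·22⌉ = 4 → 198.
P85: rank ⌈85/100·22⌉ = 19 → 653.
Difference: 653 − 198 = 455.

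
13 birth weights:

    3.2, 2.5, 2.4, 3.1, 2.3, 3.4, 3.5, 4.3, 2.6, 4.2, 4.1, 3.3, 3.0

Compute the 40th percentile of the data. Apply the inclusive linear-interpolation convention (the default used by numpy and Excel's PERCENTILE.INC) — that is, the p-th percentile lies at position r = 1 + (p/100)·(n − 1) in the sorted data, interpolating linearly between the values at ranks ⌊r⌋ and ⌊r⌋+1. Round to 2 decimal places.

Sorted: 2.3, 2.4, 2.5, 2.6, 3.0, 3.1, 3.2, 3.3, 3.4, 3.5, 4.1, 4.2, 4.3.
n = 13.
r = 1 + (40/100)·(13 − 1) = 1 + 4.8 = 5.8.
Rank 5 is 3.0 and rank 6 is 3.1.
Interpolate: 3.0 + 0.8·(3.1 − 3.0) = 3.0 + 0.8·0.1 = 3.08.

3.08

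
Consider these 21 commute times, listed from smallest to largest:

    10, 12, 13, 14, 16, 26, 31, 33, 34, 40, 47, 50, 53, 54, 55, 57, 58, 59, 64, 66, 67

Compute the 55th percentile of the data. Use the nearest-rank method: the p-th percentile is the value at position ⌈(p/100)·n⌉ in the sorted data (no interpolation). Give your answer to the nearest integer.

n = 21.
Position = ⌈55/100 · 21⌉ = ⌈11.55⌉ = 12.
The value at rank 12 is 50.

50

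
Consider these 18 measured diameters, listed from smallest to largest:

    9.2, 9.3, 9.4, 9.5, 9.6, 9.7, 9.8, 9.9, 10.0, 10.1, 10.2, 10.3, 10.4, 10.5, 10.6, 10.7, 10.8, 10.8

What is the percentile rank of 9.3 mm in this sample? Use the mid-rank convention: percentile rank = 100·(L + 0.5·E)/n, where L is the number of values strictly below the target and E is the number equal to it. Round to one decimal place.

Count below 9.3: L = 1; count equal: E = 1; n = 18.
Percentile rank = 100·(1 + 0.5·1)/18 = 100·1.5/18 = 8.333.

8.3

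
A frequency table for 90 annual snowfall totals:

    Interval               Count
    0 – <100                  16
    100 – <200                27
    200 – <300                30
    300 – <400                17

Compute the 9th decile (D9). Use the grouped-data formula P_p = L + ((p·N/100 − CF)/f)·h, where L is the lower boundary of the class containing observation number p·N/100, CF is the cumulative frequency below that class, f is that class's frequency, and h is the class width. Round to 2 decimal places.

347.06

N = 90; target position k = 90/100 · 90 = 81.
Cumulative frequencies: 16, 43, 73, 90.
Observation 81 falls in the class 300 – <400.
L = 300, CF = 73, f = 17, h = 100.
P90 = 300 + ((81 − 73)/17)·100 = 300 + 47.0588 = 347.059.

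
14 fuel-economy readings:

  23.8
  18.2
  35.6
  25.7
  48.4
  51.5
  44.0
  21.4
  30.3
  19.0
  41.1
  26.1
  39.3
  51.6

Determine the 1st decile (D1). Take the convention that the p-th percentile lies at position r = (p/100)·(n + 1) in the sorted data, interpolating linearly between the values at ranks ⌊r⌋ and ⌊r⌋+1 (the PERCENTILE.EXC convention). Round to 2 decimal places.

Sorted: 18.2, 19.0, 21.4, 23.8, 25.7, 26.1, 30.3, 35.6, 39.3, 41.1, 44.0, 48.4, 51.5, 51.6.
n = 14.
r = (10/100)·(14 + 1) = 1.5.
Rank 1 is 18.2 and rank 2 is 19.0.
Interpolate: 18.2 + 0.5·(19.0 − 18.2) = 18.2 + 0.5·0.8 = 18.6.

18.60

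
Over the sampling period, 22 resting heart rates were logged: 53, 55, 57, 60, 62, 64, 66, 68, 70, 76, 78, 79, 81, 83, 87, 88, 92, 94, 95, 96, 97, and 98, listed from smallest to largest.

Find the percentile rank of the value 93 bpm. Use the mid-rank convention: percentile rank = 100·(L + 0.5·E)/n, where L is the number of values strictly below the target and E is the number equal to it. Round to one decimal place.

77.3

Count below 93: L = 17; count equal: E = 0; n = 22.
Percentile rank = 100·(17 + 0.5·0)/22 = 100·17/22 = 77.27.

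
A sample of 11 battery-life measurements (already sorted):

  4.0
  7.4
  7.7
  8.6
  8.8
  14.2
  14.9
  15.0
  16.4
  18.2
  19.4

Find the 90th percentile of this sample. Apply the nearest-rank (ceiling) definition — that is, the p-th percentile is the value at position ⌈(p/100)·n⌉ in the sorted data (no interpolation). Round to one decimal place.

n = 11.
Position = ⌈90/100 · 11⌉ = ⌈9.9⌉ = 10.
The value at rank 10 is 18.2.

18.2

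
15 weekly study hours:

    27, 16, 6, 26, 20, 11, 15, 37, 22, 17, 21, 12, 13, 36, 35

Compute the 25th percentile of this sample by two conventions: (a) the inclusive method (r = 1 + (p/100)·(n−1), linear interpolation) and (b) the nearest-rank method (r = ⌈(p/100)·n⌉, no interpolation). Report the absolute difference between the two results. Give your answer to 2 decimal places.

Sorted: 6, 11, 12, 13, 15, 16, 17, 20, 21, 22, 26, 27, 35, 36, 37.
n = 15.
(a) r = 4.5; between ranks 4 (13) and 5 (15): 14.
(b) the nearest-rank method: rank 4 → 13.
|14 − 13| = 1.

1.00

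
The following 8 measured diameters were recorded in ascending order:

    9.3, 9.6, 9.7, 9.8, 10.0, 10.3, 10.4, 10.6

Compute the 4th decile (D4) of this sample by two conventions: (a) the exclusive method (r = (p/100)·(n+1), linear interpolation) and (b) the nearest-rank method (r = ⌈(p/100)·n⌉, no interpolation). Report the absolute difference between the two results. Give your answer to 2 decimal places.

0.04

n = 8.
(a) r = 3.6; between ranks 3 (9.7) and 4 (9.8): 9.76.
(b) the nearest-rank method: rank 4 → 9.8.
|9.76 − 9.8| = 0.04.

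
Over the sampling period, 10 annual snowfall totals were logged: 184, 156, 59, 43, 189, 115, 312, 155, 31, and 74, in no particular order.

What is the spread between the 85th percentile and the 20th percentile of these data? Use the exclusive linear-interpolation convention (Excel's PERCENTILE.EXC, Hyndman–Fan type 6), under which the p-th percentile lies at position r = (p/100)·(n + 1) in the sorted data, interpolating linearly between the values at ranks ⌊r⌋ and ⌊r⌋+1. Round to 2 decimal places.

Sorted: 31, 43, 59, 74, 115, 155, 156, 184, 189, 312.
n = 10.
P20: r = 2.2; ranks 2–3 are 43, 59; interpolating gives 46.2.
P85: r = 9.35; ranks 9–10 are 189, 312; interpolating gives 232.05.
Difference: 232.05 − 46.2 = 185.85.

185.85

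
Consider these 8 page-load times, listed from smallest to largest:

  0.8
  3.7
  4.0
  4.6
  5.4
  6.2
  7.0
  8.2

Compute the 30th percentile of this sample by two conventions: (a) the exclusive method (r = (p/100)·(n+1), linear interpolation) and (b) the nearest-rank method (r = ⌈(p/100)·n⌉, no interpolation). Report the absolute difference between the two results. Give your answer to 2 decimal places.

0.09

n = 8.
(a) r = 2.7; between ranks 2 (3.7) and 3 (4.0): 3.91.
(b) the nearest-rank method: rank 3 → 4.
|3.91 − 4| = 0.09.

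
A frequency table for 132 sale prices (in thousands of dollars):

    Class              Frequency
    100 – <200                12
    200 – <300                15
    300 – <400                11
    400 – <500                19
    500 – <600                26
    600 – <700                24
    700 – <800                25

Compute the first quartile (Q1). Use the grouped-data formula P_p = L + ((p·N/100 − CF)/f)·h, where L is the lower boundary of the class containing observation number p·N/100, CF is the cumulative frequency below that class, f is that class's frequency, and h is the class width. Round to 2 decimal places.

N = 132; target position k = 25/100 · 132 = 33.
Cumulative frequencies: 12, 27, 38, 57, 83, 107, 132.
Observation 33 falls in the class 300 – <400.
L = 300, CF = 27, f = 11, h = 100.
P25 = 300 + ((33 − 27)/11)·100 = 300 + 54.5455 = 354.545.

354.55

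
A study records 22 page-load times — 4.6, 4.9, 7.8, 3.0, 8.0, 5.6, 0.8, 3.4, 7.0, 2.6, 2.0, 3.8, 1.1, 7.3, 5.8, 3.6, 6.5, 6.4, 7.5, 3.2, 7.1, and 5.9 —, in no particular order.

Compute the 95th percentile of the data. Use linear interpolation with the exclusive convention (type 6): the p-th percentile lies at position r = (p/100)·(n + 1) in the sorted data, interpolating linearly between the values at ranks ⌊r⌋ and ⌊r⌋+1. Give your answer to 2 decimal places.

Sorted: 0.8, 1.1, 2.0, 2.6, 3.0, 3.2, 3.4, 3.6, 3.8, 4.6, 4.9, 5.6, 5.8, 5.9, 6.4, 6.5, 7.0, 7.1, 7.3, 7.5, 7.8, 8.0.
n = 22.
r = (95/100)·(22 + 1) = 21.85.
Rank 21 is 7.8 and rank 22 is 8.0.
Interpolate: 7.8 + 0.85·(8.0 − 7.8) = 7.8 + 0.85·0.2 = 7.97.

7.97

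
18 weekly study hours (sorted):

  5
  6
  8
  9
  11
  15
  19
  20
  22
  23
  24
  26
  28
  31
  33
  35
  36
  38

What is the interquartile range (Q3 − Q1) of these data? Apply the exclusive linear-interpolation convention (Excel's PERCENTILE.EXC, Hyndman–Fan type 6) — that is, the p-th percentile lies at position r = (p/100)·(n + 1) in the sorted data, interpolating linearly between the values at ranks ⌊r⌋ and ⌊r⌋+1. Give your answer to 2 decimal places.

21.00

n = 18.
P25: r = 4.75; ranks 4–5 are 9, 11; interpolating gives 10.5.
P75: r = 14.25; ranks 14–15 are 31, 33; interpolating gives 31.5.
Difference: 31.5 − 10.5 = 21.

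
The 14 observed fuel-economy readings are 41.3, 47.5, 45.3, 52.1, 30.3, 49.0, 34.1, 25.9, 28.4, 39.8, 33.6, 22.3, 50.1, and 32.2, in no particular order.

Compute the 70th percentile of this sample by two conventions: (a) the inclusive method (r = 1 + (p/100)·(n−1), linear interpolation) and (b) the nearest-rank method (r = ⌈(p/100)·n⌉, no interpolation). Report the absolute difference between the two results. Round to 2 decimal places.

Sorted: 22.3, 25.9, 28.4, 30.3, 32.2, 33.6, 34.1, 39.8, 41.3, 45.3, 47.5, 49.0, 50.1, 52.1.
n = 14.
(a) r = 10.1; between ranks 10 (45.3) and 11 (47.5): 45.52.
(b) the nearest-rank method: rank 10 → 45.3.
|45.52 − 45.3| = 0.22.

0.22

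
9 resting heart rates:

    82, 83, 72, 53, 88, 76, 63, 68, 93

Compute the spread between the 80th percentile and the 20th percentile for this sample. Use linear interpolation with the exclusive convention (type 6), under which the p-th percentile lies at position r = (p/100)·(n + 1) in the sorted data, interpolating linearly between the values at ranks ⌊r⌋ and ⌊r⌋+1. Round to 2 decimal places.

25.00

Sorted: 53, 63, 68, 72, 76, 82, 83, 88, 93.
n = 9.
P20: r = 2 (integer) → 63.
P80: r = 8 (integer) → 88.
Difference: 88 − 63 = 25.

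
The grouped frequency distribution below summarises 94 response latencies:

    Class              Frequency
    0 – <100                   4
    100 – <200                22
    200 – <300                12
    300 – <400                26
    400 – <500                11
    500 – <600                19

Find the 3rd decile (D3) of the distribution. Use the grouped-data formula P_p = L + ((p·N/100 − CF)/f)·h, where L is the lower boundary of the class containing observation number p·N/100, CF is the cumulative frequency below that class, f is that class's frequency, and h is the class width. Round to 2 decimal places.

N = 94; target position k = 30/100 · 94 = 28.2.
Cumulative frequencies: 4, 26, 38, 64, 75, 94.
Observation 28.2 falls in the class 200 – <300.
L = 200, CF = 26, f = 12, h = 100.
P30 = 200 + ((28.2 − 26)/12)·100 = 200 + 18.3333 = 218.333.

218.33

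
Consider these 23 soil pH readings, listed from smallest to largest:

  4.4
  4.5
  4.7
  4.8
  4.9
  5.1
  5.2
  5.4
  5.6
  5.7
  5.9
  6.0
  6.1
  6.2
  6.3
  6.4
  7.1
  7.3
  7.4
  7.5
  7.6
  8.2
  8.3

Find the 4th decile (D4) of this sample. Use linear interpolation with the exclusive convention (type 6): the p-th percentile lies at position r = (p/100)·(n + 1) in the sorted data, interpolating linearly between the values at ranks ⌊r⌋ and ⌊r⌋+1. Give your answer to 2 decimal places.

5.66

n = 23.
r = (40/100)·(23 + 1) = 9.6.
Rank 9 is 5.6 and rank 10 is 5.7.
Interpolate: 5.6 + 0.6·(5.7 − 5.6) = 5.6 + 0.6·0.1 = 5.66.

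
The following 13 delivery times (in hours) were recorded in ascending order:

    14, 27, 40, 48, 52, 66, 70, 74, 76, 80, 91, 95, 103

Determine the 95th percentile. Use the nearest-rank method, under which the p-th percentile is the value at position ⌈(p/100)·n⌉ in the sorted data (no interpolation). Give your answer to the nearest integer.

n = 13.
Position = ⌈95/100 · 13⌉ = ⌈12.35⌉ = 13.
The value at rank 13 is 103.

103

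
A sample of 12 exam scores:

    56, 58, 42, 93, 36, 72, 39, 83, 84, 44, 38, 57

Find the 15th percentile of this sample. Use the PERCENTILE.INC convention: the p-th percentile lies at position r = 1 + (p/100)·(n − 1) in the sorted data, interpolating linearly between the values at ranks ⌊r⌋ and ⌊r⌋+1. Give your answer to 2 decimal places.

Sorted: 36, 38, 39, 42, 44, 56, 57, 58, 72, 83, 84, 93.
n = 12.
r = 1 + (15/100)·(12 − 1) = 1 + 1.65 = 2.65.
Rank 2 is 38 and rank 3 is 39.
Interpolate: 38 + 0.65·(39 − 38) = 38 + 0.65·1 = 38.65.

38.65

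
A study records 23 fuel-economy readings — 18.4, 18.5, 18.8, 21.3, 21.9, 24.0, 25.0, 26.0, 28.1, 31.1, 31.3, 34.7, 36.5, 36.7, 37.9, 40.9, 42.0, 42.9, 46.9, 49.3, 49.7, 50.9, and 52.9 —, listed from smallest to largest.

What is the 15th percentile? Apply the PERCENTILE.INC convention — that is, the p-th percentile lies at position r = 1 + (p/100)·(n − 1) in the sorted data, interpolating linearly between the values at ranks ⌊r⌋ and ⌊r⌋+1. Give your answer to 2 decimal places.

n = 23.
r = 1 + (15/100)·(23 − 1) = 1 + 3.3 = 4.3.
Rank 4 is 21.3 and rank 5 is 21.9.
Interpolate: 21.3 + 0.3·(21.9 − 21.3) = 21.3 + 0.3·0.6 = 21.48.

21.48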